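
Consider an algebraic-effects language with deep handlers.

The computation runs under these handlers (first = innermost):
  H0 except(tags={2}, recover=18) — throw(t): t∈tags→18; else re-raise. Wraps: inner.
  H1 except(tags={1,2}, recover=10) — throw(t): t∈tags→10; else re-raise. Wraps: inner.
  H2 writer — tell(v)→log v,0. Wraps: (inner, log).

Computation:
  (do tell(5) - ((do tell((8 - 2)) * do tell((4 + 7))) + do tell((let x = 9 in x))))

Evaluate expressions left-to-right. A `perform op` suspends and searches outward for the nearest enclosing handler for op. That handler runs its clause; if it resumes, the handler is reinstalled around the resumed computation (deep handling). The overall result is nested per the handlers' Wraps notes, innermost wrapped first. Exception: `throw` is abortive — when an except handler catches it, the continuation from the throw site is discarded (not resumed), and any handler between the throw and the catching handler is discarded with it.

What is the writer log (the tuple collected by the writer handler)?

Answer: (5, 6, 11, 9)

Evaluation trace:
tell(5) @ H2 ⇒ log+=5
tell(6) @ H2 ⇒ log+=6
tell(11) @ H2 ⇒ log+=11
tell(9) @ H2 ⇒ log+=9
H0 returns 0
H1 returns 0
H2 returns (0, (5, 6, 11, 9))
= (0, (5, 6, 11, 9))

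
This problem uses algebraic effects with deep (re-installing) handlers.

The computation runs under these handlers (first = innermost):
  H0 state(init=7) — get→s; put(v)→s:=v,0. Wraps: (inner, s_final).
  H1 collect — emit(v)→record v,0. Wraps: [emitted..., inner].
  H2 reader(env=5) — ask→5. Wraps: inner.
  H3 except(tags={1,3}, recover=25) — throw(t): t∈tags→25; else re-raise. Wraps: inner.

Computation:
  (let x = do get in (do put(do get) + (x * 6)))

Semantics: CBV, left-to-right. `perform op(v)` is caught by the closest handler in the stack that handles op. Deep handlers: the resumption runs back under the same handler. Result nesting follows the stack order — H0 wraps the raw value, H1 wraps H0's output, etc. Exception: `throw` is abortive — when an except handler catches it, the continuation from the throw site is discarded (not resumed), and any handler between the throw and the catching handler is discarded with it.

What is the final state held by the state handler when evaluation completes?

Evaluation trace:
get @ H0 ⇒ 7
get @ H0 ⇒ 7
put(7) @ H0 ⇒ s:=7
H0 returns (42, 7)
H1 returns [(42, 7)]
H2 returns [(42, 7)]
H3 returns [(42, 7)]
= [(42, 7)]

Answer: 7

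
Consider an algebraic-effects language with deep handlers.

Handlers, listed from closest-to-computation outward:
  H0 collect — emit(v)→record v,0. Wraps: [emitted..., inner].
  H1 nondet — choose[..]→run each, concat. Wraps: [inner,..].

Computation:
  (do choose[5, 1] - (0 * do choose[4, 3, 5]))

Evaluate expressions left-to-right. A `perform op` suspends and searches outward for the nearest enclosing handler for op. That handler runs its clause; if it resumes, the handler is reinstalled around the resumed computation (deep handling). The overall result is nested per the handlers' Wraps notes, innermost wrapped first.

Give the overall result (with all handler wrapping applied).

Working:
choose[5, 1] @ H1
  branch[0] choose=5:
    choose[4, 3, 5] @ H1
      branch[0] choose=4:
        H0 returns [5]
        H1 returns [[5]]
      branch[1] choose=3:
        H0 returns [5]
        H1 returns [[5]]
      branch[2] choose=5:
        H0 returns [5]
        H1 returns [[5]]
  branch[1] choose=1:
    choose[4, 3, 5] @ H1
      branch[0] choose=4:
        H0 returns [1]
        H1 returns [[1]]
      branch[1] choose=3:
        H0 returns [1]
        H1 returns [[1]]
      branch[2] choose=5:
        H0 returns [1]
        H1 returns [[1]]
= [[5], [5], [5], [1], [1], [1]]

Answer: [[5], [5], [5], [1], [1], [1]]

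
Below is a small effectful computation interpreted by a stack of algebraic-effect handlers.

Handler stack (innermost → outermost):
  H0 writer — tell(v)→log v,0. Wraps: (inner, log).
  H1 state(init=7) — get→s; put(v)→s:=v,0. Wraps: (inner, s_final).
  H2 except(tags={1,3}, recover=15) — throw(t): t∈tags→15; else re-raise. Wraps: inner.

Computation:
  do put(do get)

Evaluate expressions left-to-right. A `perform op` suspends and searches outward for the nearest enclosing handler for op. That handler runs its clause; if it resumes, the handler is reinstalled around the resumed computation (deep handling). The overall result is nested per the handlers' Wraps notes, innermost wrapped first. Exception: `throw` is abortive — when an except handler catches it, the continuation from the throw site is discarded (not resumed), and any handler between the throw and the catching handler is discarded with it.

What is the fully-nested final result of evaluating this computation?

Working:
get @ H1 ⇒ 7
put(7) @ H1 ⇒ s:=7
H0 returns (0, ())
H1 returns ((0, ()), 7)
H2 returns ((0, ()), 7)
= ((0, ()), 7)

Answer: ((0, ()), 7)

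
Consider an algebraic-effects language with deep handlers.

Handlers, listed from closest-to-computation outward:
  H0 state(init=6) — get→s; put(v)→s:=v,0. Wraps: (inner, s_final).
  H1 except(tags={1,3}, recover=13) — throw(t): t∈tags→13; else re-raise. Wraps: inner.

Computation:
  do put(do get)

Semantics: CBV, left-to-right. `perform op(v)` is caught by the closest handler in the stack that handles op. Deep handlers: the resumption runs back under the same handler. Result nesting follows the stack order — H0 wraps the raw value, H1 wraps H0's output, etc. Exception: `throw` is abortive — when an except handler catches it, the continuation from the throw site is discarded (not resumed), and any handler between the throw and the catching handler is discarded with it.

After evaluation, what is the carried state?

Step-by-step:
get @ H0 ⇒ 6
put(6) @ H0 ⇒ s:=6
H0 returns (0, 6)
H1 returns (0, 6)
= (0, 6)

Answer: 6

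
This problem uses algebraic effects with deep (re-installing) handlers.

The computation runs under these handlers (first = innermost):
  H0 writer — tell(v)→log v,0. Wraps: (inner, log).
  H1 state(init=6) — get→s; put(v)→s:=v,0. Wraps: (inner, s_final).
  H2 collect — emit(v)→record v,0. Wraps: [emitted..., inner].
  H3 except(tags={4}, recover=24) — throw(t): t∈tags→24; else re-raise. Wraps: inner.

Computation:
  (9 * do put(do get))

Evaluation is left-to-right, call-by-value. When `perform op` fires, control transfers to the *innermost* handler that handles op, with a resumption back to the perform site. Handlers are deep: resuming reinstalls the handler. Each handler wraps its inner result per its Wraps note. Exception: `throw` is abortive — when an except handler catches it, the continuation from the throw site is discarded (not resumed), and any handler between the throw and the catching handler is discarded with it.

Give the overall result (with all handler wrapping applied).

Evaluation trace:
get @ H1 ⇒ 6
put(6) @ H1 ⇒ s:=6
H0 returns (0, ())
H1 returns ((0, ()), 6)
H2 returns [((0, ()), 6)]
H3 returns [((0, ()), 6)]
= [((0, ()), 6)]

Answer: [((0, ()), 6)]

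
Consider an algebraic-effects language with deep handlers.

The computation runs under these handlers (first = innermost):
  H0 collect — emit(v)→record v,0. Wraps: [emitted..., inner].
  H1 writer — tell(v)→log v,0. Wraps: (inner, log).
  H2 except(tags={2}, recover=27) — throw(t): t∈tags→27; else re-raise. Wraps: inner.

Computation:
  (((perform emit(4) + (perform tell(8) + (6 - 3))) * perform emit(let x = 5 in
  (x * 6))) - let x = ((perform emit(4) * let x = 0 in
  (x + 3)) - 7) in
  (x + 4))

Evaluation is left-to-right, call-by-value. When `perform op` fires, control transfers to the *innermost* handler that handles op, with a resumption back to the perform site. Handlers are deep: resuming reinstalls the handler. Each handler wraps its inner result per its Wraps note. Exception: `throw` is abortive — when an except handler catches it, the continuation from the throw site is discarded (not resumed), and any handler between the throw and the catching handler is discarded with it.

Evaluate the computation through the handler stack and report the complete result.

Answer: ([4, 30, 4, 3], (8))

Evaluation trace:
emit(4) @ H0 ⇒ out+=4
tell(8) @ H1 ⇒ log+=8
emit(30) @ H0 ⇒ out+=30
emit(4) @ H0 ⇒ out+=4
H0 returns [4, 30, 4, 3]
H1 returns ([4, 30, 4, 3], (8))
H2 returns ([4, 30, 4, 3], (8))
= ([4, 30, 4, 3], (8))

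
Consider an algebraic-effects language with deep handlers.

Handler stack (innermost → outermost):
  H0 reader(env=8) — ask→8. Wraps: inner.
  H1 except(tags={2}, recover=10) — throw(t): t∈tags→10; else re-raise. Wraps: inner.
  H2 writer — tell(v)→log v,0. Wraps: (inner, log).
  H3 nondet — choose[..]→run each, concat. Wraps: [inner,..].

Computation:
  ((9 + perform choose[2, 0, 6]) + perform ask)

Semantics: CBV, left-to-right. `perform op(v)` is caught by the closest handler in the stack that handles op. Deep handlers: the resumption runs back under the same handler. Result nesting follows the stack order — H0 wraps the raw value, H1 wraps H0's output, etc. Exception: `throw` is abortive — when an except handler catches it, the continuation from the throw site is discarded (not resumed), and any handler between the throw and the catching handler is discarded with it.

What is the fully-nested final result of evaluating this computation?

Working:
choose[2, 0, 6] @ H3
  branch[0] choose=2:
    ask @ H0 ⇒ 8
    H0 returns 19
    H1 returns 19
    H2 returns (19, ())
    H3 returns [(19, ())]
  branch[1] choose=0:
    ask @ H0 ⇒ 8
    H0 returns 17
    H1 returns 17
    H2 returns (17, ())
    H3 returns [(17, ())]
  branch[2] choose=6:
    ask @ H0 ⇒ 8
    H0 returns 23
    H1 returns 23
    H2 returns (23, ())
    H3 returns [(23, ())]
= [(19, ()), (17, ()), (23, ())]

Answer: [(19, ()), (17, ()), (23, ())]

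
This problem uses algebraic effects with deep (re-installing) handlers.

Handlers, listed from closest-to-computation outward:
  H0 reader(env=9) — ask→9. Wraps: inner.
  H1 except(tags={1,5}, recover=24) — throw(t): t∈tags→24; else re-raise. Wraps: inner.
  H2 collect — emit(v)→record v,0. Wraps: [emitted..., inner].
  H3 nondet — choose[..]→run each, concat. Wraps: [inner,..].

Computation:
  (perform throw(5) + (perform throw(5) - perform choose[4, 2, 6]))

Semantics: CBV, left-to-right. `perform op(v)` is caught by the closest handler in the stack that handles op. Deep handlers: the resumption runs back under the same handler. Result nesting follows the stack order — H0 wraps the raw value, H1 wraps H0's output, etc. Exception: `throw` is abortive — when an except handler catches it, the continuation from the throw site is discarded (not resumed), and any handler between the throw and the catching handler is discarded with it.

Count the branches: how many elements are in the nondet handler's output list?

Evaluation trace:
throw(5) @ H1 caught ⇒ 24
H2 returns [24]
H3 returns [[24]]
= [[24]]

Answer: 1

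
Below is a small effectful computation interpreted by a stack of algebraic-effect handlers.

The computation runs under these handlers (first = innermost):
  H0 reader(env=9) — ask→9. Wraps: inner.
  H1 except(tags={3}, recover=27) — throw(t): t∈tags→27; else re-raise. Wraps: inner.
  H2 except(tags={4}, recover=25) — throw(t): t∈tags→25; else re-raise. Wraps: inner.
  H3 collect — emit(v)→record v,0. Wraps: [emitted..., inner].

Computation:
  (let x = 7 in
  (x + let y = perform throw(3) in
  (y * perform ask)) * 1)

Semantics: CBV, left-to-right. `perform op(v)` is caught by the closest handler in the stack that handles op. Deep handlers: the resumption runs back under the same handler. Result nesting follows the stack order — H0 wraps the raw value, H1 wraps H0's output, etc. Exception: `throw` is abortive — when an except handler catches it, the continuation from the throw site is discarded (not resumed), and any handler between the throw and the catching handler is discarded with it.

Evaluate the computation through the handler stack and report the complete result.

Answer: [27]

Evaluation trace:
throw(3) @ H1 caught ⇒ 27
H2 returns 27
H3 returns [27]
= [27]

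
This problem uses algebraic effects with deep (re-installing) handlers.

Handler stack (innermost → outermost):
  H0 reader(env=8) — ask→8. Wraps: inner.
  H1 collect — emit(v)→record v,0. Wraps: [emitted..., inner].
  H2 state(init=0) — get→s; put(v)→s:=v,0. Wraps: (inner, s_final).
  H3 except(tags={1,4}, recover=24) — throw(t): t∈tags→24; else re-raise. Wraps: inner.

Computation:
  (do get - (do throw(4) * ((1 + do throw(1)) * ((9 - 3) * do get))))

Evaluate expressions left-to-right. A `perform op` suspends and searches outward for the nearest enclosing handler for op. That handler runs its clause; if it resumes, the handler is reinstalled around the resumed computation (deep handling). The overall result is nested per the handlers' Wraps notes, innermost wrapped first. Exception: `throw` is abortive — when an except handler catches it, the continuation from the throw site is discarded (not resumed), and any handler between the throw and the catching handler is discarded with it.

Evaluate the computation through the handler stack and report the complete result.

Step-by-step:
get @ H2 ⇒ 0
throw(4) @ H3 caught ⇒ 24
= 24

Answer: 24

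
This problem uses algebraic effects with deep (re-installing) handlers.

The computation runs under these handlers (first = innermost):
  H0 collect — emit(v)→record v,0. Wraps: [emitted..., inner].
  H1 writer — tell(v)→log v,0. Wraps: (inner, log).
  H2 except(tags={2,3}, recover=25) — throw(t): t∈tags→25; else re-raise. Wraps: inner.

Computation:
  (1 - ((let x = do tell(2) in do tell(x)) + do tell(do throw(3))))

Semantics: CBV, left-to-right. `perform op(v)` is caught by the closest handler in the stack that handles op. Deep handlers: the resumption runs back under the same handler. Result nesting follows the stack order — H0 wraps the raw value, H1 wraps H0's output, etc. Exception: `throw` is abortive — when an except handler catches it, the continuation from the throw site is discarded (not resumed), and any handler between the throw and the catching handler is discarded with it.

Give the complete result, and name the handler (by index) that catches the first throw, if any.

Step-by-step:
tell(2) @ H1 ⇒ log+=2
tell(0) @ H1 ⇒ log+=0
throw(3) @ H2 caught ⇒ 25
= 25

Answer: 25 ; first throw caught by: H2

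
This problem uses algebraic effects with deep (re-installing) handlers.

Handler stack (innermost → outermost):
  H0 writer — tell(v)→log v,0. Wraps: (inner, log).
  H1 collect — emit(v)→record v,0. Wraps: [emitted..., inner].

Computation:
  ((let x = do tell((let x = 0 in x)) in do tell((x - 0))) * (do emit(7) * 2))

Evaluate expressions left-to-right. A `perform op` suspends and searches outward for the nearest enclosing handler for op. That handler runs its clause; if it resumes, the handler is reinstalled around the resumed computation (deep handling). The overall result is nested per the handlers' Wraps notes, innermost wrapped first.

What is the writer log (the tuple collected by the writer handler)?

Step-by-step:
tell(0) @ H0 ⇒ log+=0
tell(0) @ H0 ⇒ log+=0
emit(7) @ H1 ⇒ out+=7
H0 returns (0, (0, 0))
H1 returns [7, (0, (0, 0))]
= [7, (0, (0, 0))]

Answer: (0, 0)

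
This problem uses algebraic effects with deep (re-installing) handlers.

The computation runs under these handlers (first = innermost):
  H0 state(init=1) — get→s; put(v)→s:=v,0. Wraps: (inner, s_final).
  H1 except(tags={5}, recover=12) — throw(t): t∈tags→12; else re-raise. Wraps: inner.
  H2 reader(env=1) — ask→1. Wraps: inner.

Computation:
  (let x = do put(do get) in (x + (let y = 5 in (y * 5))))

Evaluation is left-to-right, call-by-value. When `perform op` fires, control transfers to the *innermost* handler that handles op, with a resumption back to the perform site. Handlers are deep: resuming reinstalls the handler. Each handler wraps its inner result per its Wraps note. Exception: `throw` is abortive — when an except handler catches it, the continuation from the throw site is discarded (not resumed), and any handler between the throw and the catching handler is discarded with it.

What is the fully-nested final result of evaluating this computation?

Working:
get @ H0 ⇒ 1
put(1) @ H0 ⇒ s:=1
H0 returns (25, 1)
H1 returns (25, 1)
H2 returns (25, 1)
= (25, 1)

Answer: (25, 1)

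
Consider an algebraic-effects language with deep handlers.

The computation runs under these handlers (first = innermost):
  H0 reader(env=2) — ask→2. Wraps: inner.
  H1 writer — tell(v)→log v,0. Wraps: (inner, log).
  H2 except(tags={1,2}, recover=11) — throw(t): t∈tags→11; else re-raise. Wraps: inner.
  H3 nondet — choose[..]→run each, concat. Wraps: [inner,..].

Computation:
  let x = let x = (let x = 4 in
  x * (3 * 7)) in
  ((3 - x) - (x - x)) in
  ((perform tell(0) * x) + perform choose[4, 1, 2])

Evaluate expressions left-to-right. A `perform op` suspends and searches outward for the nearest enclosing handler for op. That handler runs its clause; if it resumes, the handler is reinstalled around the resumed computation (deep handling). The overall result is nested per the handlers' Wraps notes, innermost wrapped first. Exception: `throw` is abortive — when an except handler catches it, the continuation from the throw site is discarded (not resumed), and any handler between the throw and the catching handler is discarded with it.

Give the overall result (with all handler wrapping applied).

Answer: [(4, (0)), (1, (0)), (2, (0))]

Working:
tell(0) @ H1 ⇒ log+=0
choose[4, 1, 2] @ H3
  branch[0] choose=4:
    H0 returns 4
    H1 returns (4, (0))
    H2 returns (4, (0))
    H3 returns [(4, (0))]
  branch[1] choose=1:
    H0 returns 1
    H1 returns (1, (0))
    H2 returns (1, (0))
    H3 returns [(1, (0))]
  branch[2] choose=2:
    H0 returns 2
    H1 returns (2, (0))
    H2 returns (2, (0))
    H3 returns [(2, (0))]
= [(4, (0)), (1, (0)), (2, (0))]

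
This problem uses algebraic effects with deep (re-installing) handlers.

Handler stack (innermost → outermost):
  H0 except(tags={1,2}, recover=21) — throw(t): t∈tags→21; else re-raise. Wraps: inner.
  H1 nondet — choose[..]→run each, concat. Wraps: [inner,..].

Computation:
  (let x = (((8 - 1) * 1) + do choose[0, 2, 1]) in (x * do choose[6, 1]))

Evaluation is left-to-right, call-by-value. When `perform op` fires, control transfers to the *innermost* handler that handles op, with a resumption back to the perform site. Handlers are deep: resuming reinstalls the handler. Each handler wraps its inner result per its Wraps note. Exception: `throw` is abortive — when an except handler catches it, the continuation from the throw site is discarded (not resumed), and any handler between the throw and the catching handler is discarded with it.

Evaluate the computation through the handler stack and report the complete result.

Working:
choose[0, 2, 1] @ H1
  branch[0] choose=0:
    choose[6, 1] @ H1
      branch[0] choose=6:
        H0 returns 42
        H1 returns [42]
      branch[1] choose=1:
        H0 returns 7
        H1 returns [7]
  branch[1] choose=2:
    choose[6, 1] @ H1
      branch[0] choose=6:
        H0 returns 54
        H1 returns [54]
      branch[1] choose=1:
        H0 returns 9
        H1 returns [9]
  branch[2] choose=1:
    choose[6, 1] @ H1
      branch[0] choose=6:
        H0 returns 48
        H1 returns [48]
      branch[1] choose=1:
        H0 returns 8
        H1 returns [8]
= [42, 7, 54, 9, 48, 8]

Answer: [42, 7, 54, 9, 48, 8]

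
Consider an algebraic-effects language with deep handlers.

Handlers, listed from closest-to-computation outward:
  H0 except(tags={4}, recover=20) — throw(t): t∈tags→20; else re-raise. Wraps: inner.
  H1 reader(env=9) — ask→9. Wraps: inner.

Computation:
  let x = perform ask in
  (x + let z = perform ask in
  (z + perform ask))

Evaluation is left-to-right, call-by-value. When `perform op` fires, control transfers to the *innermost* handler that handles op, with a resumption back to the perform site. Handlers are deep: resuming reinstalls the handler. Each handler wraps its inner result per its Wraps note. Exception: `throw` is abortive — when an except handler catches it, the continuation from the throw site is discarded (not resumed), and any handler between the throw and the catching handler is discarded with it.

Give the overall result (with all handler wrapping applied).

Answer: 27

Working:
ask @ H1 ⇒ 9
ask @ H1 ⇒ 9
ask @ H1 ⇒ 9
H0 returns 27
H1 returns 27
= 27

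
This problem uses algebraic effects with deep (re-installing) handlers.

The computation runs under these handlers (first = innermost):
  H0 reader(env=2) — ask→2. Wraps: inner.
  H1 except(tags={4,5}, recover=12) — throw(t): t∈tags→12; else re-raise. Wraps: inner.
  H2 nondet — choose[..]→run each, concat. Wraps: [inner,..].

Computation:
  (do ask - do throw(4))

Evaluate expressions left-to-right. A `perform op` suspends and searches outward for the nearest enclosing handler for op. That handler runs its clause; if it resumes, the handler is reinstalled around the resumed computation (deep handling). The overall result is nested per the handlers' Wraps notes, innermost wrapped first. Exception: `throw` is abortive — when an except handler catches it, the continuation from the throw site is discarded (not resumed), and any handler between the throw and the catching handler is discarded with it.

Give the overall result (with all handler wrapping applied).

Answer: [12]

Evaluation trace:
ask @ H0 ⇒ 2
throw(4) @ H1 caught ⇒ 12
H2 returns [12]
= [12]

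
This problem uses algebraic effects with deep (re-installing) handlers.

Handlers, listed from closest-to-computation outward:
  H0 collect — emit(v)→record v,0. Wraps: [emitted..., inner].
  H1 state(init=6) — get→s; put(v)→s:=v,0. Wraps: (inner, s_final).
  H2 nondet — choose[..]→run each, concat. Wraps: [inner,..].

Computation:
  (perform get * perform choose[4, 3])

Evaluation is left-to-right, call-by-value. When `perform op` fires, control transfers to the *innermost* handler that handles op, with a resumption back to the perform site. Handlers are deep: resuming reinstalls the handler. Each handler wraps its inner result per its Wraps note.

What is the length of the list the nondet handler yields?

Working:
get @ H1 ⇒ 6
choose[4, 3] @ H2
  branch[0] choose=4:
    H0 returns [24]
    H1 returns ([24], 6)
    H2 returns [([24], 6)]
  branch[1] choose=3:
    H0 returns [18]
    H1 returns ([18], 6)
    H2 returns [([18], 6)]
= [([24], 6), ([18], 6)]

Answer: 2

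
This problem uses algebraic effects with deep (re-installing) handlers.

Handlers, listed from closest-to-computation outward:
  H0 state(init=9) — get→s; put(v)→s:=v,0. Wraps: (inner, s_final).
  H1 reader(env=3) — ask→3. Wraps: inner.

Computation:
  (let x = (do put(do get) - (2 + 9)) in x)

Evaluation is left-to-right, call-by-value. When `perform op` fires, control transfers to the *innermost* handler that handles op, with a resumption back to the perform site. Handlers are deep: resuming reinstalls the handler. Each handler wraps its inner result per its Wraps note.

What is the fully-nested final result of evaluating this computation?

Answer: (-11, 9)

Step-by-step:
get @ H0 ⇒ 9
put(9) @ H0 ⇒ s:=9
H0 returns (-11, 9)
H1 returns (-11, 9)
= (-11, 9)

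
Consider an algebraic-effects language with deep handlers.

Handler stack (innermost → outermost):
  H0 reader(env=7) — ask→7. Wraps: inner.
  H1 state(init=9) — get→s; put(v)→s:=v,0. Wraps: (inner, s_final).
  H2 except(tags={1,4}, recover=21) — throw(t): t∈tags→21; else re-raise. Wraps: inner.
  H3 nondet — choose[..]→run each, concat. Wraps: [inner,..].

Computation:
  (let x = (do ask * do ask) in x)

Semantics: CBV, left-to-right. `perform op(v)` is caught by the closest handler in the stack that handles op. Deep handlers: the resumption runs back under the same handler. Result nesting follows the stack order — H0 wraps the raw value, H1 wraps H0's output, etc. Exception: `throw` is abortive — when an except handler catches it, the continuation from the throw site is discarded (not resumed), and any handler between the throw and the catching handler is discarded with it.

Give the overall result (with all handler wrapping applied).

Working:
ask @ H0 ⇒ 7
ask @ H0 ⇒ 7
H0 returns 49
H1 returns (49, 9)
H2 returns (49, 9)
H3 returns [(49, 9)]
= [(49, 9)]

Answer: [(49, 9)]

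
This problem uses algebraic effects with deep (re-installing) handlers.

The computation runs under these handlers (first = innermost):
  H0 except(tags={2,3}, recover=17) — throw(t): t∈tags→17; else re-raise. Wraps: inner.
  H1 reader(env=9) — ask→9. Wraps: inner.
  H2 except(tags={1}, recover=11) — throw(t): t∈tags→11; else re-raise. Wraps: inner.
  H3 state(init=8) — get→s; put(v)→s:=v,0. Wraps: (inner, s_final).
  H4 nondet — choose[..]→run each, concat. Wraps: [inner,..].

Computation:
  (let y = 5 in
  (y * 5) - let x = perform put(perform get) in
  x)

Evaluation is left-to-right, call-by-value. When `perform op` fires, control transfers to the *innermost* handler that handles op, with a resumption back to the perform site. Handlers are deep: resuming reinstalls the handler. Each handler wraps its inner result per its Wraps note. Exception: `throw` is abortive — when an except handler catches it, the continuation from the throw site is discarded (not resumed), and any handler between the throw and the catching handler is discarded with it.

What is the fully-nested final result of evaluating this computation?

Answer: [(25, 8)]

Working:
get @ H3 ⇒ 8
put(8) @ H3 ⇒ s:=8
H0 returns 25
H1 returns 25
H2 returns 25
H3 returns (25, 8)
H4 returns [(25, 8)]
= [(25, 8)]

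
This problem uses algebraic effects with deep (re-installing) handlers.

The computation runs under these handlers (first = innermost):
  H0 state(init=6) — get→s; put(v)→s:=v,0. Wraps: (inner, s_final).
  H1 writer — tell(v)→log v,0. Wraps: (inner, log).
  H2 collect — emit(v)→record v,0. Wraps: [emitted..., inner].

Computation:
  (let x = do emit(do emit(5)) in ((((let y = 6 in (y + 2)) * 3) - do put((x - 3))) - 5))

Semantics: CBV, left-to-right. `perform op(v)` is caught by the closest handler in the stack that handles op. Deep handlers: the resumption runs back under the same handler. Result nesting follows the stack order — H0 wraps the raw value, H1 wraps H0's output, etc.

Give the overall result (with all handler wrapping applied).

Answer: [5, 0, ((19, -3), ())]

Evaluation trace:
emit(5) @ H2 ⇒ out+=5
emit(0) @ H2 ⇒ out+=0
put(-3) @ H0 ⇒ s:=-3
H0 returns (19, -3)
H1 returns ((19, -3), ())
H2 returns [5, 0, ((19, -3), ())]
= [5, 0, ((19, -3), ())]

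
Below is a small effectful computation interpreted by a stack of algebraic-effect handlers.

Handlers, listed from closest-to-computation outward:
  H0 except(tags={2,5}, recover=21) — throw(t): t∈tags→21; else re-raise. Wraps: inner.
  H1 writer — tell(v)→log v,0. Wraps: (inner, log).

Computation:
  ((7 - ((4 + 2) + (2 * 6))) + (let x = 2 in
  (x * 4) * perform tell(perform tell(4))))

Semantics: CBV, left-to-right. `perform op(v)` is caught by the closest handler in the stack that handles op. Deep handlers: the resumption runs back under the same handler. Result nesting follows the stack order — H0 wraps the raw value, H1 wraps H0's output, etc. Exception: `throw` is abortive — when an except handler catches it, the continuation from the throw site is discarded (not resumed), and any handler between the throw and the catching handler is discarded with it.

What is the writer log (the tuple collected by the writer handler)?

Working:
tell(4) @ H1 ⇒ log+=4
tell(0) @ H1 ⇒ log+=0
H0 returns -11
H1 returns (-11, (4, 0))
= (-11, (4, 0))

Answer: (4, 0)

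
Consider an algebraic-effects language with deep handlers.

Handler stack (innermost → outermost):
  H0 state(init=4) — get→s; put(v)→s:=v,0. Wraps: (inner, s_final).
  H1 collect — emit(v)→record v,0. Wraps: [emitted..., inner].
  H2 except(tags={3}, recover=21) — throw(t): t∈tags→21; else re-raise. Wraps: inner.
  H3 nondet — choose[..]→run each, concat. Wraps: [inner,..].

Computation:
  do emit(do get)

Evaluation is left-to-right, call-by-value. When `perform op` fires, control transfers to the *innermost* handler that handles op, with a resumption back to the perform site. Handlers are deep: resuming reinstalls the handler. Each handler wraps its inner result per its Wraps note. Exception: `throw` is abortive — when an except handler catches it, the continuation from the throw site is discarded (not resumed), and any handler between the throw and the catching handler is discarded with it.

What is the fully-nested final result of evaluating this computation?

Answer: [[4, (0, 4)]]

Working:
get @ H0 ⇒ 4
emit(4) @ H1 ⇒ out+=4
H0 returns (0, 4)
H1 returns [4, (0, 4)]
H2 returns [4, (0, 4)]
H3 returns [[4, (0, 4)]]
= [[4, (0, 4)]]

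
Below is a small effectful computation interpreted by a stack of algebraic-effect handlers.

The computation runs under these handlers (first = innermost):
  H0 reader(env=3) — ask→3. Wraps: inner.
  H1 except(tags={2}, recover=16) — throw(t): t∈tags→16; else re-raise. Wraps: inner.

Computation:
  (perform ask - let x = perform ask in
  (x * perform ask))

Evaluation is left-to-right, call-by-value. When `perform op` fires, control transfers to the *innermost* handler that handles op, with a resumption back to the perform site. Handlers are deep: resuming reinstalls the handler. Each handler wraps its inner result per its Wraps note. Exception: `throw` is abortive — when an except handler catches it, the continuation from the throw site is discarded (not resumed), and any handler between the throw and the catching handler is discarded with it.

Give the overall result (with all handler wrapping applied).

Step-by-step:
ask @ H0 ⇒ 3
ask @ H0 ⇒ 3
ask @ H0 ⇒ 3
H0 returns -6
H1 returns -6
= -6

Answer: -6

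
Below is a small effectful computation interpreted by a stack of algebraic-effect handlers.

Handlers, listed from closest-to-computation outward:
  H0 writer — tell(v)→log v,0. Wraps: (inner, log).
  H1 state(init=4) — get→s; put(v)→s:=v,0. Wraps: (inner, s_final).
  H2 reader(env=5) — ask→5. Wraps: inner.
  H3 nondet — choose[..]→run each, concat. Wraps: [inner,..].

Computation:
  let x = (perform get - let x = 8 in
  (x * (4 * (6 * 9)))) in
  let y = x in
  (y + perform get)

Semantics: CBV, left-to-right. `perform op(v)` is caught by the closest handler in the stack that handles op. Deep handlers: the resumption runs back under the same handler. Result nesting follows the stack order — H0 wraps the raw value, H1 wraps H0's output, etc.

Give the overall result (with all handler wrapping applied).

Answer: [((-1720, ()), 4)]

Working:
get @ H1 ⇒ 4
get @ H1 ⇒ 4
H0 returns (-1720, ())
H1 returns ((-1720, ()), 4)
H2 returns ((-1720, ()), 4)
H3 returns [((-1720, ()), 4)]
= [((-1720, ()), 4)]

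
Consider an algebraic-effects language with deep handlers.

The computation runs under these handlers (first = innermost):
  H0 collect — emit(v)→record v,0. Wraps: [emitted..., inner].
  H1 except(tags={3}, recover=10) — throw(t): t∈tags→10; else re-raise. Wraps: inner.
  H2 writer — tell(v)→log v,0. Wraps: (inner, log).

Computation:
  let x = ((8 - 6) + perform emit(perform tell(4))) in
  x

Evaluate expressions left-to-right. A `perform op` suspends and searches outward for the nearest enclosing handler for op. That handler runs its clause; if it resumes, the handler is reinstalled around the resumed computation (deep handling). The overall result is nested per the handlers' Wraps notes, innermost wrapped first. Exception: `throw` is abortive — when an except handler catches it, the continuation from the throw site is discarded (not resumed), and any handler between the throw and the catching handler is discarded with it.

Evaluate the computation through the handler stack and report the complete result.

Answer: ([0, 2], (4))

Working:
tell(4) @ H2 ⇒ log+=4
emit(0) @ H0 ⇒ out+=0
H0 returns [0, 2]
H1 returns [0, 2]
H2 returns ([0, 2], (4))
= ([0, 2], (4))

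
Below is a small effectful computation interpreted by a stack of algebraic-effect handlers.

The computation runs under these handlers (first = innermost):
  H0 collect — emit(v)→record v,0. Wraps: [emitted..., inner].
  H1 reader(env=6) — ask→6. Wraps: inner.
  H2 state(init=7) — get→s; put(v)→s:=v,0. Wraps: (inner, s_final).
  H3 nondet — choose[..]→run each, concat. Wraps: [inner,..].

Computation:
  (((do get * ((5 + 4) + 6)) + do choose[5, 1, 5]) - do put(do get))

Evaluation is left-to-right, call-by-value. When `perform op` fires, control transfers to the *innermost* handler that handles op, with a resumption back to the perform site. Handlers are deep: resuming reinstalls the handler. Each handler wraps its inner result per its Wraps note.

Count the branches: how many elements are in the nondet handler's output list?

Answer: 3

Step-by-step:
get @ H2 ⇒ 7
choose[5, 1, 5] @ H3
  branch[0] choose=5:
    get @ H2 ⇒ 7
    put(7) @ H2 ⇒ s:=7
    H0 returns [110]
    H1 returns [110]
    H2 returns ([110], 7)
    H3 returns [([110], 7)]
  branch[1] choose=1:
    get @ H2 ⇒ 7
    put(7) @ H2 ⇒ s:=7
    H0 returns [106]
    H1 returns [106]
    H2 returns ([106], 7)
    H3 returns [([106], 7)]
  branch[2] choose=5:
    get @ H2 ⇒ 7
    put(7) @ H2 ⇒ s:=7
    H0 returns [110]
    H1 returns [110]
    H2 returns ([110], 7)
    H3 returns [([110], 7)]
= [([110], 7), ([106], 7), ([110], 7)]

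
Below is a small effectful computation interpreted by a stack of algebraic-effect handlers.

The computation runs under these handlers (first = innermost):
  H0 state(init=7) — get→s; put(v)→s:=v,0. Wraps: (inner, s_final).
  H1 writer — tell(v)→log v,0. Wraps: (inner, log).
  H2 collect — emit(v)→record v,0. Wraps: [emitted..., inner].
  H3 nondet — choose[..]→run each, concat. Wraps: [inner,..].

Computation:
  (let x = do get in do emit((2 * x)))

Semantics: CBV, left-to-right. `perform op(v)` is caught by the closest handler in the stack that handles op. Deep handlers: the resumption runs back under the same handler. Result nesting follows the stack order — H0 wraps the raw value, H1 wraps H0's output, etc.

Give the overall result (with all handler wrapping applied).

Answer: [[14, ((0, 7), ())]]

Evaluation trace:
get @ H0 ⇒ 7
emit(14) @ H2 ⇒ out+=14
H0 returns (0, 7)
H1 returns ((0, 7), ())
H2 returns [14, ((0, 7), ())]
H3 returns [[14, ((0, 7), ())]]
= [[14, ((0, 7), ())]]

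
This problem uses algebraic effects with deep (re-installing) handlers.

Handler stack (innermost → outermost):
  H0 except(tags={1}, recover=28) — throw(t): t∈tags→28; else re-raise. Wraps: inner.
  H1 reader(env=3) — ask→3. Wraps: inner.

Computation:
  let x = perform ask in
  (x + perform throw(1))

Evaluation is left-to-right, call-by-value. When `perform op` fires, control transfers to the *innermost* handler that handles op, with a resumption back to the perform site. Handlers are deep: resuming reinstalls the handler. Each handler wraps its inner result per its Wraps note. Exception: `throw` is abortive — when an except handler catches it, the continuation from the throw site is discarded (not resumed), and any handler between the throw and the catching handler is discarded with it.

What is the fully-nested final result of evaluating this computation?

Working:
ask @ H1 ⇒ 3
throw(1) @ H0 caught ⇒ 28
H1 returns 28
= 28

Answer: 28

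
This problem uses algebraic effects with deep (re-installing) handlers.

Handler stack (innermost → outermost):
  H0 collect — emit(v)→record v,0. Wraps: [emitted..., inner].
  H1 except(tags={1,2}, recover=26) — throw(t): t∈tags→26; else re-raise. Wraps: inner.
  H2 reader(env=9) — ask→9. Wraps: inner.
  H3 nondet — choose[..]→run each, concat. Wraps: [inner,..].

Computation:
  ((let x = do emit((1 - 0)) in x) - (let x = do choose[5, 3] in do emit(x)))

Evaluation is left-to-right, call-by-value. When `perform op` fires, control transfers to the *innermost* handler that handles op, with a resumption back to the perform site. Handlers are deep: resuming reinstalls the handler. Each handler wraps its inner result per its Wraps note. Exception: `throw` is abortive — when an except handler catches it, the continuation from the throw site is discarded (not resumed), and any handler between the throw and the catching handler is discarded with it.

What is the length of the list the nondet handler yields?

Answer: 2

Working:
emit(1) @ H0 ⇒ out+=1
choose[5, 3] @ H3
  branch[0] choose=5:
    emit(5) @ H0 ⇒ out+=5
    H0 returns [1, 5, 0]
    H1 returns [1, 5, 0]
    H2 returns [1, 5, 0]
    H3 returns [[1, 5, 0]]
  branch[1] choose=3:
    emit(3) @ H0 ⇒ out+=3
    H0 returns [1, 3, 0]
    H1 returns [1, 3, 0]
    H2 returns [1, 3, 0]
    H3 returns [[1, 3, 0]]
= [[1, 5, 0], [1, 3, 0]]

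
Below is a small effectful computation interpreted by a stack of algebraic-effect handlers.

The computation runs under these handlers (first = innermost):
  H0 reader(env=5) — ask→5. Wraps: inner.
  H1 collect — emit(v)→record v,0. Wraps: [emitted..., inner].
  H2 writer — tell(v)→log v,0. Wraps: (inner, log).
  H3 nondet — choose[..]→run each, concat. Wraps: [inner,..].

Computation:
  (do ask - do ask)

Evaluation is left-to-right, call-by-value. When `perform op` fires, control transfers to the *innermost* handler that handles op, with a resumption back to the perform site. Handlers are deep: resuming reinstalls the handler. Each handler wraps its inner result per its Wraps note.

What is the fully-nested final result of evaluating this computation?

Evaluation trace:
ask @ H0 ⇒ 5
ask @ H0 ⇒ 5
H0 returns 0
H1 returns [0]
H2 returns ([0], ())
H3 returns [([0], ())]
= [([0], ())]

Answer: [([0], ())]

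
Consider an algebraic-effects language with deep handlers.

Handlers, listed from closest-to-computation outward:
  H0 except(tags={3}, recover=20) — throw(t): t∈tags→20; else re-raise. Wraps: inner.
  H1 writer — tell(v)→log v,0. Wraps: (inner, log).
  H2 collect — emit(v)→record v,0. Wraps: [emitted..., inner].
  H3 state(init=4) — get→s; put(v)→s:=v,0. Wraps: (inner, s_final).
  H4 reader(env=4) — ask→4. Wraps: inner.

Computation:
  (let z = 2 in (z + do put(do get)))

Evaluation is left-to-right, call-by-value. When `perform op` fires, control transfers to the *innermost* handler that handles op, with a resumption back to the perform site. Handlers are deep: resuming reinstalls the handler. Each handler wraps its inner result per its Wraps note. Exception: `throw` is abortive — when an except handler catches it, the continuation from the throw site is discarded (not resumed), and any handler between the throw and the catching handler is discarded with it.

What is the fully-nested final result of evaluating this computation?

Evaluation trace:
get @ H3 ⇒ 4
put(4) @ H3 ⇒ s:=4
H0 returns 2
H1 returns (2, ())
H2 returns [(2, ())]
H3 returns ([(2, ())], 4)
H4 returns ([(2, ())], 4)
= ([(2, ())], 4)

Answer: ([(2, ())], 4)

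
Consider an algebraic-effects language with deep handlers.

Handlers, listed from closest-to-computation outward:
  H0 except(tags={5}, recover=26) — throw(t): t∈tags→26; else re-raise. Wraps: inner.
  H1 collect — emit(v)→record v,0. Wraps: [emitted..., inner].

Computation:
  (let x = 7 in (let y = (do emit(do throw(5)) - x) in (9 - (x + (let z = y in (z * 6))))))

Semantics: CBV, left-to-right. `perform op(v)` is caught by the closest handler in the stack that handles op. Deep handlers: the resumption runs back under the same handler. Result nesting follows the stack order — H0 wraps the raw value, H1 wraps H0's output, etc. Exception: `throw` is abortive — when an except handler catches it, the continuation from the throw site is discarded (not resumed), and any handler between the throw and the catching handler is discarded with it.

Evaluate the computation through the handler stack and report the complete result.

Answer: [26]

Evaluation trace:
throw(5) @ H0 caught ⇒ 26
H1 returns [26]
= [26]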